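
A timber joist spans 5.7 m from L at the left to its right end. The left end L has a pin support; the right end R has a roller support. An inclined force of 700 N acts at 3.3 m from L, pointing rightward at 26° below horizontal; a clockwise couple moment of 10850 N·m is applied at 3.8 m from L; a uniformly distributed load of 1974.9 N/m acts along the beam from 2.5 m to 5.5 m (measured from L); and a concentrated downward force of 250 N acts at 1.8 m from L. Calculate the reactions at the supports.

L_x = -629.2 N, L_y = 163.8 N, R_y = 6318 N

Resultant of the distributed load: 1974.9 × 3 = 5924.7 N at 4 m from L.
ΣM about L: R_y·5.7 − 700·sin26°·3.3 − 10850 − (1974.9·3)·4 − 250·1.8 = 0 → R_y = 36011.4/5.7 = 6317.79 ≈ 6318 N.
ΣF_y = 0: L_y + 6317.79 − 700·sin26° − 1974.9·3 − 250 = 0 → L_y = 163.8 N.
ΣF_x = 0: L_x + 700·cos26° = 0 → L_x = -629.2 N.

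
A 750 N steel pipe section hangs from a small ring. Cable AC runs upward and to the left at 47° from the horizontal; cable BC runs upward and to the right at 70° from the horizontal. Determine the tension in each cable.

T_AC = 287.9 N, T_BC = 574.1 N

ΣF_x = 0: −T_AC·cos47° + T_BC·cos70° = 0 → T_BC = 1.99403·T_AC.
ΣF_y = 0: T_AC·sin47° + T_BC·sin70° = 750.
Substitute: T_AC·(0.731354 + 1.99403·0.939693) = 750 → T_AC = 287.893 ≈ 287.9 N.
Then T_BC = 1.99403 × 287.893 = 574.1 N.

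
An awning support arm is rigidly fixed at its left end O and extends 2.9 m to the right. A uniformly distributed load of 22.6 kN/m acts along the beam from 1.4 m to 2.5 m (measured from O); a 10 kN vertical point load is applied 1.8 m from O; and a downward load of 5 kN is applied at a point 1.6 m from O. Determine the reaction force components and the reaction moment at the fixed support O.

Resultant of the distributed load: 22.6 × 1.1 = 24.86 kN at 1.95 m from O.
ΣF_x = 0: O_x = 0.
ΣF_y = 0: O_y − 22.6·1.1 − 10 − 5 = 0 → O_y = 39.86 kN.
ΣM about O: M_O − (22.6·1.1)·1.95 − 10·1.8 − 5·1.6 = 0 → M_O = 74.48 kN·m.

O_x = 0, O_y = 39.86 kN, M_O = 74.48 kN·m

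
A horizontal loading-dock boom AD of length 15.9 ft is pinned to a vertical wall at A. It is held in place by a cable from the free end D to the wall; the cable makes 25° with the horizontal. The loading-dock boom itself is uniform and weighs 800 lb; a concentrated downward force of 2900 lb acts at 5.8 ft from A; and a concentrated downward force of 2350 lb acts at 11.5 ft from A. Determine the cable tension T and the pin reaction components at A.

T = 7471 lb, A_x = 6771 lb, A_y = 2892 lb

ΣM about A: T·sin25°·15.9 − 800·7.95 − 2900·5.8 − 2350·11.5 = 0 → T = 50205/(15.9·0.422618) = 7471.4 ≈ 7471 lb.
ΣF_x = 0: A_x − T·cos25° = 0 → A_x = 7471.4 × 0.906308 = 6771 lb.
ΣF_y = 0: A_y + T·sin25° − 800 − 2900 − 2350 = 0 → A_y = 6050 − 7471.4 × 0.422618 = 2892 lb.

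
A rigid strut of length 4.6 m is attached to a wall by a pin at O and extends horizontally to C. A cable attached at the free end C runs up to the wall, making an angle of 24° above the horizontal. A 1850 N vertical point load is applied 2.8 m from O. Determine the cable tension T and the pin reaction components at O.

ΣM about O: T·sin24°·4.6 − 1850·2.8 = 0 → T = 5180/(4.6·0.406737) = 2768.59 ≈ 2769 N.
ΣF_x = 0: O_x − T·cos24° = 0 → O_x = 2768.59 × 0.913545 = 2529 N.
ΣF_y = 0: O_y + T·sin24° − 1850 = 0 → O_y = 1850 − 2768.59 × 0.406737 = 723.9 N.

T = 2769 N, O_x = 2529 N, O_y = 723.9 N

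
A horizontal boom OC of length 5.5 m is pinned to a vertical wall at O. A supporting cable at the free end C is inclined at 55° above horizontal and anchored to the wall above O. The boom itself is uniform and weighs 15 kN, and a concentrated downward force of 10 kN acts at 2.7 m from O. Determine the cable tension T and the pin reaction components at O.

ΣM about O: T·sin55°·5.5 − 15·2.75 − 10·2.7 = 0 → T = 68.25/(5.5·0.819152) = 15.1487 ≈ 15.15 kN.
ΣF_x = 0: O_x − T·cos55° = 0 → O_x = 15.1487 × 0.573576 = 8.689 kN.
ΣF_y = 0: O_y + T·sin55° − 15 − 10 = 0 → O_y = 25 − 15.1487 × 0.819152 = 12.59 kN.

T = 15.15 kN, O_x = 8.689 kN, O_y = 12.59 kN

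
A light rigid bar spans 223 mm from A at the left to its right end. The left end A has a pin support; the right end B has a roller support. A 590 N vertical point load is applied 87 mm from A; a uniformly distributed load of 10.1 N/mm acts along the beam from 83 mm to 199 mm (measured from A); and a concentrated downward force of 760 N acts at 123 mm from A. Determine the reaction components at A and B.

A_x = 0, A_y = 1131 N, B_y = 1390 N

Resultant of the distributed load: 10.1 × 116 = 1171.6 N at 141 mm from A.
Taking moments about A: B_y·223 − 590·87 − (10.1·116)·141 − 760·123 = 0 → B_y = 310005.6/223 = 1390.16 ≈ 1390 N.
ΣF_y = 0: A_y + 1390.16 − 590 − 10.1·116 − 760 = 0 → A_y = 1131 N.
ΣF_x = 0: no horizontal applied forces, so A_x = 0.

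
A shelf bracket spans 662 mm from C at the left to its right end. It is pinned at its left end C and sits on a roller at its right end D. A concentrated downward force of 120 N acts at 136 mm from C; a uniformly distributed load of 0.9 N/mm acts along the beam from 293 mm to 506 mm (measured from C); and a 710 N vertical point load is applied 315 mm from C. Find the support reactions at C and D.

Resultant of the distributed load: 0.9 × 213 = 191.7 N at 399.5 mm from C.
Taking moments about C: D_y·662 − 120·136 − (0.9·213)·399.5 − 710·315 = 0 → D_y = 316554.15/662 = 478.178 ≈ 478.2 N.
ΣF_y = 0: C_y + 478.178 − 120 − 0.9·213 − 710 = 0 → C_y = 543.5 N.
ΣF_x = 0: no horizontal applied forces, so C_x = 0.

C_x = 0, C_y = 543.5 N, D_y = 478.2 N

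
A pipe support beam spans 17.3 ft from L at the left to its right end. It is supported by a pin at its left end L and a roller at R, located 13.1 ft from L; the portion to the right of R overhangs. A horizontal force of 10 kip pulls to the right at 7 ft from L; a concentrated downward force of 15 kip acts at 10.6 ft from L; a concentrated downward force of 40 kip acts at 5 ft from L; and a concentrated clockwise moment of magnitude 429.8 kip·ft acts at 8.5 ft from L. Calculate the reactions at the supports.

Moments about L: R_y·13.1 − 15·10.6 − 40·5 − 429.8 = 0 → R_y = 788.8/13.1 = 60.2137 ≈ 60.21 kip.
ΣF_y = 0: L_y + 60.2137 − 15 − 40 = 0 → L_y = -5.214 kip.
ΣF_x = 0: L_x + 10 = 0 → L_x = -10.00 kip.

L_x = -10.00 kip, L_y = -5.214 kip, R_y = 60.21 kip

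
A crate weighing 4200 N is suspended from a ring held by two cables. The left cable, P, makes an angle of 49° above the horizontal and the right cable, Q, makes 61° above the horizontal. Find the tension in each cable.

ΣF_x = 0: −T_P·cos49° + T_Q·cos61° = 0 → T_Q = 1.35323·T_P.
ΣF_y = 0: T_P·sin49° + T_Q·sin61° = 4200.
Substitute: T_P·(0.75471 + 1.35323·0.87462) = 4200 → T_P = 2166.88 ≈ 2167 N.
Then T_Q = 1.35323 × 2166.88 = 2932 N.

T_P = 2167 N, T_Q = 2932 N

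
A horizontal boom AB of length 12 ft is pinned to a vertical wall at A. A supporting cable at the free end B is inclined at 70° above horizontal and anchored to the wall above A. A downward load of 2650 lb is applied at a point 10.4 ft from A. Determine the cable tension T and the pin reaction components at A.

ΣM about A: T·sin70°·12 − 2650·10.4 = 0 → T = 27560/(12·0.939693) = 2444.06 ≈ 2444 lb.
ΣF_x = 0: A_x − T·cos70° = 0 → A_x = 2444.06 × 0.34202 = 835.9 lb.
ΣF_y = 0: A_y + T·sin70° − 2650 = 0 → A_y = 2650 − 2444.06 × 0.939693 = 353.3 lb.

T = 2444 lb, A_x = 835.9 lb, A_y = 353.3 lb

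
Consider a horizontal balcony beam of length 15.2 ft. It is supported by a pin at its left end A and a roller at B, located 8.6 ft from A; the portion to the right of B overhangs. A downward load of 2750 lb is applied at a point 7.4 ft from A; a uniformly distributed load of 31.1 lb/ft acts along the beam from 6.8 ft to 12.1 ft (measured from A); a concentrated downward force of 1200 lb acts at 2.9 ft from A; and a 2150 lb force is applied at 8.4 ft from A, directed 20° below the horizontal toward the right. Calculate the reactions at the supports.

A_x = -2020 lb, A_y = 1180 lb, B_y = 3670 lb

Resultant of the distributed load: 31.1 × 5.3 = 164.83 lb at 9.45 ft from A.
ΣM about A: B_y·8.6 − 2750·7.4 − (31.1·5.3)·9.45 − 1200·2.9 − 2150·sin20°·8.4 = 0 → B_y = 31564.5/8.6 = 3670.29 ≈ 3670 lb.
ΣF_y = 0: A_y + 3670.29 − 2750 − 31.1·5.3 − 1200 − 2150·sin20° = 0 → A_y = 1180 lb.
ΣF_x = 0: A_x + 2150·cos20° = 0 → A_x = -2020 lb.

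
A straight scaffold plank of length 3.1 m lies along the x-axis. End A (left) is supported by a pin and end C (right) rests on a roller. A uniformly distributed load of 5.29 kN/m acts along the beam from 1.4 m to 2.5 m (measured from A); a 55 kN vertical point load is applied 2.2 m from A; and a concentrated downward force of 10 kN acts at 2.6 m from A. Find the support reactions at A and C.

Resultant of the distributed load: 5.29 × 1.1 = 5.819 kN at 1.95 m from A.
Taking moments about A: C_y·3.1 − (5.29·1.1)·1.95 − 55·2.2 − 10·2.6 = 0 → C_y = 158.34705/3.1 = 51.0797 ≈ 51.08 kN.
ΣF_y = 0: A_y + 51.0797 − 5.29·1.1 − 55 − 10 = 0 → A_y = 19.74 kN.
ΣF_x = 0: no horizontal applied forces, so A_x = 0.

A_x = 0, A_y = 19.74 kN, C_y = 51.08 kN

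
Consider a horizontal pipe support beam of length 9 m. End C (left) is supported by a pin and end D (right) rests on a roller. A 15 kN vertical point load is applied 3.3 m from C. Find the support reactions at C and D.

Moments about C: D_y·9 − 15·3.3 = 0 → D_y = 49.5/9 = 5.500 kN.
ΣF_y = 0: C_y + 5.5 − 15 = 0 → C_y = 9.500 kN.
ΣF_x = 0: no horizontal applied forces, so C_x = 0.

C_x = 0, C_y = 9.500 kN, D_y = 5.500 kN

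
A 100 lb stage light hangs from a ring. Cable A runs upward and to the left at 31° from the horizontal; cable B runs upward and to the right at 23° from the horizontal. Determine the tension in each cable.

T_A = 113.8 lb, T_B = 106.0 lb

ΣF_x = 0: −T_A·cos31° + T_B·cos23° = 0 → T_B = 0.931193·T_A.
ΣF_y = 0: T_A·sin31° + T_B·sin23° = 100.
Substitute: T_A·(0.515038 + 0.931193·0.390731) = 100 → T_A = 113.781 ≈ 113.8 lb.
Then T_B = 0.931193 × 113.781 = 106.0 lb.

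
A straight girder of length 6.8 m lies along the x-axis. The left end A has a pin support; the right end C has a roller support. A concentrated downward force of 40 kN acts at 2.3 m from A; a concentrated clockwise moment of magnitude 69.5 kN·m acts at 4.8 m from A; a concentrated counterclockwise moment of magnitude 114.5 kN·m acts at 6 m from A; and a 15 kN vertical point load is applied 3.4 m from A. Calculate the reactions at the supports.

A_x = 0, A_y = 40.59 kN, C_y = 14.41 kN

Taking moments about A: C_y·6.8 − 40·2.3 − 69.5 + 114.5 − 15·3.4 = 0 → C_y = 98/6.8 = 14.4118 ≈ 14.41 kN.
ΣF_y = 0: A_y + 14.4118 − 40 − 15 = 0 → A_y = 40.59 kN.
ΣF_x = 0: no horizontal applied forces, so A_x = 0.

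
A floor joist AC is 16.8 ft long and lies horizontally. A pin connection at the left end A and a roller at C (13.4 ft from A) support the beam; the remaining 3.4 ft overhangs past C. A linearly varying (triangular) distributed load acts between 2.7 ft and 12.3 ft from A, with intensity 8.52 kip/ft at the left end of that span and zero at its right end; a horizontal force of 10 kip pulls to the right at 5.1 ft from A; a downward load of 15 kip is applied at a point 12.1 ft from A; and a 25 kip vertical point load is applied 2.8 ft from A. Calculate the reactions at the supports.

A_x = -10.00 kip, A_y = 44.12 kip, C_y = 36.78 kip

Resultant of the triangular load: ½ × 8.52 × 9.6 = 40.896 kip, acting at 5.9 ft from A (one-third of the span from the peak).
Taking moments about A: C_y·13.4 − (½·8.52·9.6)·5.9 − 15·12.1 − 25·2.8 = 0 → C_y = 492.7864/13.4 = 36.7751 ≈ 36.78 kip.
ΣF_y = 0: A_y + 36.7751 − ½·8.52·9.6 − 15 − 25 = 0 → A_y = 44.12 kip.
ΣF_x = 0: A_x + 10 = 0 → A_x = -10.00 kip.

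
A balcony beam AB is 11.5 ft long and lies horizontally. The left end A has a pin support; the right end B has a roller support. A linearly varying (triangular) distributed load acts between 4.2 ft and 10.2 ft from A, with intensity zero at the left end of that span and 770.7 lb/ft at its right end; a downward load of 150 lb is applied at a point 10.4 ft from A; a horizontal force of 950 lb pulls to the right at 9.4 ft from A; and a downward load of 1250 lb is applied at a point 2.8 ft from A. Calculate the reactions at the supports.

Resultant of the triangular load: ½ × 770.7 × 6 = 2312.1 lb, acting at 8.2 ft from A (one-third of the span from the peak).
Taking moments about A: B_y·11.5 − (½·770.7·6)·8.2 − 150·10.4 − 1250·2.8 = 0 → B_y = 24019.22/11.5 = 2088.63 ≈ 2089 lb.
ΣF_y = 0: A_y + 2088.63 − ½·770.7·6 − 150 − 1250 = 0 → A_y = 1623 lb.
ΣF_x = 0: A_x + 950 = 0 → A_x = -950.0 lb.

A_x = -950.0 lb, A_y = 1623 lb, B_y = 2089 lb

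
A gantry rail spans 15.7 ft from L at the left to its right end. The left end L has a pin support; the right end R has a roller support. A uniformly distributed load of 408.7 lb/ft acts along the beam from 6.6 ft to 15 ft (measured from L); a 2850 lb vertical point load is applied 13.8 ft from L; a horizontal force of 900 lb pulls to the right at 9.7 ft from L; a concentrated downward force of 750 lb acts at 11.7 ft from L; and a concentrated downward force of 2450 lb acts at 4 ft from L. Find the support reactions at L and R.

Resultant of the distributed load: 408.7 × 8.4 = 3433.08 lb at 10.8 ft from L.
Moments about L: R_y·15.7 − (408.7·8.4)·10.8 − 2850·13.8 − 750·11.7 − 2450·4 = 0 → R_y = 94982.264/15.7 = 6049.83 ≈ 6050 lb.
ΣF_y = 0: L_y + 6049.83 − 408.7·8.4 − 2850 − 750 − 2450 = 0 → L_y = 3433 lb.
ΣF_x = 0: L_x + 900 = 0 → L_x = -900.0 lb.

L_x = -900.0 lb, L_y = 3433 lb, R_y = 6050 lb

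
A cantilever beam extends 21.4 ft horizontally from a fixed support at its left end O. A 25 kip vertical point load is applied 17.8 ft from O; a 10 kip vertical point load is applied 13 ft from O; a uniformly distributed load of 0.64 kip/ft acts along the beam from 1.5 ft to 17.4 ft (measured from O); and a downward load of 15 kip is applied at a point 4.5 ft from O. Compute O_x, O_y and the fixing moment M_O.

O_x = 0, O_y = 60.18 kip, M_O = 738.7 kip·ft

Resultant of the distributed load: 0.64 × 15.9 = 10.176 kip at 9.45 ft from O.
ΣF_x = 0: O_x = 0.
ΣF_y = 0: O_y − 25 − 10 − 0.64·15.9 − 15 = 0 → O_y = 60.18 kip.
ΣM about O: M_O − 25·17.8 − 10·13 − (0.64·15.9)·9.45 − 15·4.5 = 0 → M_O = 738.7 kip·ft.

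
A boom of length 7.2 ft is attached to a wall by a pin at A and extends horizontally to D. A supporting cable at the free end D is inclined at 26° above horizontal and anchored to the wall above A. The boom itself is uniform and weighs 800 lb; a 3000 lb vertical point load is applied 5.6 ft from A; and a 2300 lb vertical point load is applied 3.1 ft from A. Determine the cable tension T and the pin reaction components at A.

ΣM about A: T·sin26°·7.2 − 800·3.6 − 3000·5.6 − 2300·3.1 = 0 → T = 26810/(7.2·0.438371) = 8494.2 ≈ 8494 lb.
ΣF_x = 0: A_x − T·cos26° = 0 → A_x = 8494.2 × 0.898794 = 7635 lb.
ΣF_y = 0: A_y + T·sin26° − 800 − 3000 − 2300 = 0 → A_y = 6100 − 8494.2 × 0.438371 = 2376 lb.

T = 8494 lb, A_x = 7635 lb, A_y = 2376 lb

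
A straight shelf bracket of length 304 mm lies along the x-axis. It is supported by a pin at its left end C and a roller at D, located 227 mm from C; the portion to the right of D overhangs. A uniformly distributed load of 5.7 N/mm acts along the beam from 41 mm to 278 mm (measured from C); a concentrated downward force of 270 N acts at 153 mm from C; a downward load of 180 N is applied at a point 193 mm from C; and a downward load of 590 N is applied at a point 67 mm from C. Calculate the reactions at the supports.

C_x = 0, C_y = 932.5 N, D_y = 1458 N

Resultant of the distributed load: 5.7 × 237 = 1350.9 N at 159.5 mm from C.
Taking moments about C: D_y·227 − (5.7·237)·159.5 − 270·153 − 180·193 − 590·67 = 0 → D_y = 331048.55/227 = 1458.36 ≈ 1458 N.
ΣF_y = 0: C_y + 1458.36 − 5.7·237 − 270 − 180 − 590 = 0 → C_y = 932.5 N.
ΣF_x = 0: no horizontal applied forces, so C_x = 0.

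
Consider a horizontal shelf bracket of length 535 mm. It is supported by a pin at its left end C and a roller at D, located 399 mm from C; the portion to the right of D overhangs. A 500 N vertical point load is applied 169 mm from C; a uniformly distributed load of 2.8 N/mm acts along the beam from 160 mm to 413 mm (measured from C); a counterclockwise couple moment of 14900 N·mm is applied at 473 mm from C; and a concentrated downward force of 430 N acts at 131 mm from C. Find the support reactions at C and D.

Resultant of the distributed load: 2.8 × 253 = 708.4 N at 286.5 mm from C.
ΣM about C: D_y·399 − 500·169 − (2.8·253)·286.5 + 14900 − 430·131 = 0 → D_y = 328886.6/399 = 824.277 ≈ 824.3 N.
ΣF_y = 0: C_y + 824.277 − 500 − 2.8·253 − 430 = 0 → C_y = 814.1 N.
ΣF_x = 0: no horizontal applied forces, so C_x = 0.

C_x = 0, C_y = 814.1 N, D_y = 824.3 N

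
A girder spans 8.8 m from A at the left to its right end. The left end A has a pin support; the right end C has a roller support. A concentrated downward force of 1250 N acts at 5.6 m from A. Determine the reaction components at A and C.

ΣM about A: C_y·8.8 − 1250·5.6 = 0 → C_y = 7000/8.8 = 795.455 ≈ 795.5 N.
ΣF_y = 0: A_y + 795.455 − 1250 = 0 → A_y = 454.5 N.
ΣF_x = 0: no horizontal applied forces, so A_x = 0.

A_x = 0, A_y = 454.5 N, C_y = 795.5 N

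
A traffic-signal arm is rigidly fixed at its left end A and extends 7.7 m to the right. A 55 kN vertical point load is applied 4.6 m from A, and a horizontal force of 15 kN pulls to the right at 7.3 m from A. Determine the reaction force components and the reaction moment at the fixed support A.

A_x = -15.00 kN, A_y = 55.00 kN, M_A = 253.0 kN·m

ΣF_x = 0: A_x + 15 = 0 → A_x = -15.00 kN.
ΣF_y = 0: A_y − 55 = 0 → A_y = 55.00 kN.
ΣM about A: M_A − 55·4.6 = 0 → M_A = 253.0 kN·m.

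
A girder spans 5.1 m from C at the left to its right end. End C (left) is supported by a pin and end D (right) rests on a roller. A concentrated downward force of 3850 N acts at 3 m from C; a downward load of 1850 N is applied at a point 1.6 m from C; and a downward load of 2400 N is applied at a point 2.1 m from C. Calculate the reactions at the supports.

C_x = 0, C_y = 4267 N, D_y = 3833 N

Moments about C: D_y·5.1 − 3850·3 − 1850·1.6 − 2400·2.1 = 0 → D_y = 19550/5.1 = 3833.33 ≈ 3833 N.
ΣF_y = 0: C_y + 3833.33 − 3850 − 1850 − 2400 = 0 → C_y = 4267 N.
ΣF_x = 0: no horizontal applied forces, so C_x = 0.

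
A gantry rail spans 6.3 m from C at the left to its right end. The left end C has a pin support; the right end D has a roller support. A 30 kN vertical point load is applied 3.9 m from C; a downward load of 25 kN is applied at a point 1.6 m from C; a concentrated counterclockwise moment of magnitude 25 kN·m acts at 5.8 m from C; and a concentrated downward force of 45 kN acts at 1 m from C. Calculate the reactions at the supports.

Moments about C: D_y·6.3 − 30·3.9 − 25·1.6 + 25 − 45·1 = 0 → D_y = 177/6.3 = 28.0952 ≈ 28.10 kN.
ΣF_y = 0: C_y + 28.0952 − 30 − 25 − 45 = 0 → C_y = 71.90 kN.
ΣF_x = 0: no horizontal applied forces, so C_x = 0.

C_x = 0, C_y = 71.90 kN, D_y = 28.10 kN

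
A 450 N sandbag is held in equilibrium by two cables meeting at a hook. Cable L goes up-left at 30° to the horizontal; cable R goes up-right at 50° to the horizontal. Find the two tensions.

T_L = 293.7 N, T_R = 395.7 N

ΣF_x = 0: −T_L·cos30° + T_R·cos50° = 0 → T_R = 1.3473·T_L.
ΣF_y = 0: T_L·sin30° + T_R·sin50° = 450.
Substitute: T_L·(0.5 + 1.3473·0.766044) = 450 → T_L = 293.716 ≈ 293.7 N.
Then T_R = 1.3473 × 293.716 = 395.7 N.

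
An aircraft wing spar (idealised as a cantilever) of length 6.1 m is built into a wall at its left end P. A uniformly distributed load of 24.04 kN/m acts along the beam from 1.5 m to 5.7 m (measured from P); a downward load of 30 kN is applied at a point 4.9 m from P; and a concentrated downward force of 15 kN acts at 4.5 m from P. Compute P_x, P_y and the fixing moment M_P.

P_x = 0, P_y = 146.0 kN, M_P = 578.0 kN·m

Resultant of the distributed load: 24.04 × 4.2 = 100.968 kN at 3.6 m from P.
ΣF_x = 0: P_x = 0.
ΣF_y = 0: P_y − 24.04·4.2 − 30 − 15 = 0 → P_y = 146.0 kN.
ΣM about P: M_P − (24.04·4.2)·3.6 − 30·4.9 − 15·4.5 = 0 → M_P = 578.0 kN·m.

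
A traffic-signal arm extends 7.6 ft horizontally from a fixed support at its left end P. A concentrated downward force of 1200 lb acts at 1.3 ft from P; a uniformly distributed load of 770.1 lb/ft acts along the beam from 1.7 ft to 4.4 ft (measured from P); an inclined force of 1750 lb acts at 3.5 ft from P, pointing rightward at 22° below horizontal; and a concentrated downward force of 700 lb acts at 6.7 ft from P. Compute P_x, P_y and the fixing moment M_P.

P_x = -1623 lb, P_y = 4635 lb, M_P = 14890 lb·ft

Resultant of the distributed load: 770.1 × 2.7 = 2079.27 lb at 3.05 ft from P.
ΣF_x = 0: P_x + 1750·cos22° = 0 → P_x = -1623 lb.
ΣF_y = 0: P_y − 1200 − 770.1·2.7 − 1750·sin22° − 700 = 0 → P_y = 4635 lb.
ΣM about P: M_P − 1200·1.3 − (770.1·2.7)·3.05 − 1750·sin22°·3.5 − 700·6.7 = 0 → M_P = 14890 lb·ft.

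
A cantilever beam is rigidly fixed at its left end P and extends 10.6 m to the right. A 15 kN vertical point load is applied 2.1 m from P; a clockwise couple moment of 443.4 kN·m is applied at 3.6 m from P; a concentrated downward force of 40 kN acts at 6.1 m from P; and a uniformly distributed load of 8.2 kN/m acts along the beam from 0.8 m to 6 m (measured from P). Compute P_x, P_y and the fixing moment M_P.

P_x = 0, P_y = 97.64 kN, M_P = 863.9 kN·m

Resultant of the distributed load: 8.2 × 5.2 = 42.64 kN at 3.4 m from P.
ΣF_x = 0: P_x = 0.
ΣF_y = 0: P_y − 15 − 40 − 8.2·5.2 = 0 → P_y = 97.64 kN.
ΣM about P: M_P − 15·2.1 − 443.4 − 40·6.1 − (8.2·5.2)·3.4 = 0 → M_P = 863.9 kN·m.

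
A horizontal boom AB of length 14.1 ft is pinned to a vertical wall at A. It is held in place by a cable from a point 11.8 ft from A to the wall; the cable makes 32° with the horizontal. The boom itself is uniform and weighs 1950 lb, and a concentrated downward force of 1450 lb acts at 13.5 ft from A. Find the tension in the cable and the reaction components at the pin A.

T = 5329 lb, A_x = 4519 lb, A_y = 576.1 lb

ΣM about A: T·sin32°·11.8 − 1950·7.05 − 1450·13.5 = 0 → T = 33322.5/(11.8·0.529919) = 5329 lb.
ΣF_x = 0: A_x − T·cos32° = 0 → A_x = 5329 × 0.848048 = 4519 lb.
ΣF_y = 0: A_y + T·sin32° − 1950 − 1450 = 0 → A_y = 3400 − 5329 × 0.529919 = 576.1 lb.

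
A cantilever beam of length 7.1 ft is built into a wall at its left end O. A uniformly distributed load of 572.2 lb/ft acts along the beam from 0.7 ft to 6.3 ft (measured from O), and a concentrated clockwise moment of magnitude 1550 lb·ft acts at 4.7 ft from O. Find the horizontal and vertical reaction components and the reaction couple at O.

Resultant of the distributed load: 572.2 × 5.6 = 3204.32 lb at 3.5 ft from O.
ΣF_x = 0: O_x = 0.
ΣF_y = 0: O_y − 572.2·5.6 = 0 → O_y = 3204 lb.
ΣM about O: M_O − (572.2·5.6)·3.5 − 1550 = 0 → M_O = 12770 lb·ft.

O_x = 0, O_y = 3204 lb, M_O = 12770 lb·ft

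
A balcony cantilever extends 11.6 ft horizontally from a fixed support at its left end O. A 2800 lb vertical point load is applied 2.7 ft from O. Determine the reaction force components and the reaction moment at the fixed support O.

ΣF_x = 0: O_x = 0.
ΣF_y = 0: O_y − 2800 = 0 → O_y = 2800 lb.
ΣM about O: M_O − 2800·2.7 = 0 → M_O = 7560 lb·ft.

O_x = 0, O_y = 2800 lb, M_O = 7560 lb·ft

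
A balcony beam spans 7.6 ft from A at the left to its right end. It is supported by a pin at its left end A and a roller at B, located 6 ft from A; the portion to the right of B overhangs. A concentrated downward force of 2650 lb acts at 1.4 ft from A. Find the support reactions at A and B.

Taking moments about A: B_y·6 − 2650·1.4 = 0 → B_y = 3710/6 = 618.333 ≈ 618.3 lb.
ΣF_y = 0: A_y + 618.333 − 2650 = 0 → A_y = 2032 lb.
ΣF_x = 0: no horizontal applied forces, so A_x = 0.

A_x = 0, A_y = 2032 lb, B_y = 618.3 lb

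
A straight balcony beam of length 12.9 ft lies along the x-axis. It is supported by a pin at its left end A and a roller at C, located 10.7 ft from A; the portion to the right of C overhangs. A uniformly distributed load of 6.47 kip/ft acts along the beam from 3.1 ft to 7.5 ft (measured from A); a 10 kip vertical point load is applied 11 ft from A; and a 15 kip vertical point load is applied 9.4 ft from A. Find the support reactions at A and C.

A_x = 0, A_y = 15.91 kip, C_y = 37.56 kip

Resultant of the distributed load: 6.47 × 4.4 = 28.468 kip at 5.3 ft from A.
Taking moments about A: C_y·10.7 − (6.47·4.4)·5.3 − 10·11 − 15·9.4 = 0 → C_y = 401.8804/10.7 = 37.5589 ≈ 37.56 kip.
ΣF_y = 0: A_y + 37.5589 − 6.47·4.4 − 10 − 15 = 0 → A_y = 15.91 kip.
ΣF_x = 0: no horizontal applied forces, so A_x = 0.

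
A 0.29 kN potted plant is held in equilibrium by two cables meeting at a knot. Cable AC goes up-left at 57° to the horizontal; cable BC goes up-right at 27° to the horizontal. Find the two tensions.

ΣF_x = 0: −T_AC·cos57° + T_BC·cos27° = 0 → T_BC = 0.611263·T_AC.
ΣF_y = 0: T_AC·sin57° + T_BC·sin27° = 0.29.
Substitute: T_AC·(0.838671 + 0.611263·0.45399) = 0.29 → T_AC = 0.259815 ≈ 0.2598 kN.
Then T_BC = 0.611263 × 0.259815 = 0.1588 kN.

T_AC = 0.2598 kN, T_BC = 0.1588 kN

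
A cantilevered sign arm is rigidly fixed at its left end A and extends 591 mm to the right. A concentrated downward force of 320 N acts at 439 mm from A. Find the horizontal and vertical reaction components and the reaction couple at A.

ΣF_x = 0: A_x = 0.
ΣF_y = 0: A_y − 320 = 0 → A_y = 320.0 N.
ΣM about A: M_A − 320·439 = 0 → M_A = 140500 N·mm.

A_x = 0, A_y = 320.0 N, M_A = 140500 N·mm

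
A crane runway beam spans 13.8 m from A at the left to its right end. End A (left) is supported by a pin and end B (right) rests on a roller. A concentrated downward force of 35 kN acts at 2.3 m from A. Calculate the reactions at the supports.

A_x = 0, A_y = 29.17 kN, B_y = 5.833 kN

Taking moments about A: B_y·13.8 − 35·2.3 = 0 → B_y = 80.5/13.8 = 5.83333 ≈ 5.833 kN.
ΣF_y = 0: A_y + 5.83333 − 35 = 0 → A_y = 29.17 kN.
ΣF_x = 0: no horizontal applied forces, so A_x = 0.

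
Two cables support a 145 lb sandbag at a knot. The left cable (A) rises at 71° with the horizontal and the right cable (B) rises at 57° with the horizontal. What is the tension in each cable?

T_A = 100.2 lb, T_B = 59.91 lb

ΣF_x = 0: −T_A·cos71° + T_B·cos57° = 0 → T_B = 0.597769·T_A.
ΣF_y = 0: T_A·sin71° + T_B·sin57° = 145.
Substitute: T_A·(0.945519 + 0.597769·0.838671) = 145 → T_A = 100.218 ≈ 100.2 lb.
Then T_B = 0.597769 × 100.218 = 59.91 lb.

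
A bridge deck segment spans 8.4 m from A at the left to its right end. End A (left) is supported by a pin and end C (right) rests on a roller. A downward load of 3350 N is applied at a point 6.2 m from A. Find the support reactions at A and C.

A_x = 0, A_y = 877.4 N, C_y = 2473 N

Moments about A: C_y·8.4 − 3350·6.2 = 0 → C_y = 20770/8.4 = 2472.62 ≈ 2473 N.
ΣF_y = 0: A_y + 2472.62 − 3350 = 0 → A_y = 877.4 N.
ΣF_x = 0: no horizontal applied forces, so A_x = 0.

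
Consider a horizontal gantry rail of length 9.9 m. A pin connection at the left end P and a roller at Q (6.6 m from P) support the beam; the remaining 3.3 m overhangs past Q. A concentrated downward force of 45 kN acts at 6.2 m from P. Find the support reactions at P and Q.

ΣM about P: Q_y·6.6 − 45·6.2 = 0 → Q_y = 279/6.6 = 42.2727 ≈ 42.27 kN.
ΣF_y = 0: P_y + 42.2727 − 45 = 0 → P_y = 2.727 kN.
ΣF_x = 0: no horizontal applied forces, so P_x = 0.

P_x = 0, P_y = 2.727 kN, Q_y = 42.27 kN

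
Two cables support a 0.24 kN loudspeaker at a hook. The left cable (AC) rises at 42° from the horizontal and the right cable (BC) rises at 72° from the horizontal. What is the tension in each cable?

ΣF_x = 0: −T_AC·cos42° + T_BC·cos72° = 0 → T_BC = 2.40487·T_AC.
ΣF_y = 0: T_AC·sin42° + T_BC·sin72° = 0.24.
Substitute: T_AC·(0.669131 + 2.40487·0.951057) = 0.24 → T_AC = 0.0811826 ≈ 0.08118 kN.
Then T_BC = 2.40487 × 0.0811826 = 0.1952 kN.

T_AC = 0.08118 kN, T_BC = 0.1952 kN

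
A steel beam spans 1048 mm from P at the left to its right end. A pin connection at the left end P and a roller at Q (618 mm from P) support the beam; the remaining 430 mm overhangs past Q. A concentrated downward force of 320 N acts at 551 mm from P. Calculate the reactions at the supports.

P_x = 0, P_y = 34.69 N, Q_y = 285.3 N

ΣM about P: Q_y·618 − 320·551 = 0 → Q_y = 176320/618 = 285.307 ≈ 285.3 N.
ΣF_y = 0: P_y + 285.307 − 320 = 0 → P_y = 34.69 N.
ΣF_x = 0: no horizontal applied forces, so P_x = 0.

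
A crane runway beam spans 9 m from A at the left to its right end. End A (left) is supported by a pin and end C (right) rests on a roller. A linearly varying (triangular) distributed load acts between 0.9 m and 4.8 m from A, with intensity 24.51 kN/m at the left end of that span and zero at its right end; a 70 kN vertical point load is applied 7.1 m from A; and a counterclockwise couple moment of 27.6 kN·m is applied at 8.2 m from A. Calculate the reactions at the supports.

A_x = 0, A_y = 53.96 kN, C_y = 63.84 kN

Resultant of the triangular load: ½ × 24.51 × 3.9 = 47.7945 kN, acting at 2.2 m from A (one-third of the span from the peak).
Moments about A: C_y·9 − (½·24.51·3.9)·2.2 − 70·7.1 + 27.6 = 0 → C_y = 574.5479/9 = 63.8387 ≈ 63.84 kN.
ΣF_y = 0: A_y + 63.8387 − ½·24.51·3.9 − 70 = 0 → A_y = 53.96 kN.
ΣF_x = 0: no horizontal applied forces, so A_x = 0.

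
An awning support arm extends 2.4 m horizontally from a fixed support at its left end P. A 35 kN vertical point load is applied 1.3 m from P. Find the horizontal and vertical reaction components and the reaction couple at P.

P_x = 0, P_y = 35.00 kN, M_P = 45.50 kN·m

ΣF_x = 0: P_x = 0.
ΣF_y = 0: P_y − 35 = 0 → P_y = 35.00 kN.
ΣM about P: M_P − 35·1.3 = 0 → M_P = 45.50 kN·m.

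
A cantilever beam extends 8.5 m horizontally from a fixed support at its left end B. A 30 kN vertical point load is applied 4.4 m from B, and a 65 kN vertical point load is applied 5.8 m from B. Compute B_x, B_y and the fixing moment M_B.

ΣF_x = 0: B_x = 0.
ΣF_y = 0: B_y − 30 − 65 = 0 → B_y = 95.00 kN.
ΣM about B: M_B − 30·4.4 − 65·5.8 = 0 → M_B = 509.0 kN·m.

B_x = 0, B_y = 95.00 kN, M_B = 509.0 kN·m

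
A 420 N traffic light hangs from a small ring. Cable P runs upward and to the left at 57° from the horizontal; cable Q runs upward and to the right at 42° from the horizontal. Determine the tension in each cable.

ΣF_x = 0: −T_P·cos57° + T_Q·cos42° = 0 → T_Q = 0.732884·T_P.
ΣF_y = 0: T_P·sin57° + T_Q·sin42° = 420.
Substitute: T_P·(0.838671 + 0.732884·0.669131) = 420 → T_P = 316.011 ≈ 316.0 N.
Then T_Q = 0.732884 × 316.011 = 231.6 N.

T_P = 316.0 N, T_Q = 231.6 N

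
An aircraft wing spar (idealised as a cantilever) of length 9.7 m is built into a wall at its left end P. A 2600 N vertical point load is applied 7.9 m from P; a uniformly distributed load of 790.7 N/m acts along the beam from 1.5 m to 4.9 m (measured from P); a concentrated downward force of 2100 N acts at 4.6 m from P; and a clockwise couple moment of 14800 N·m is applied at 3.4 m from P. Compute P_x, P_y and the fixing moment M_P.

P_x = 0, P_y = 7388 N, M_P = 53600 N·m

Resultant of the distributed load: 790.7 × 3.4 = 2688.38 N at 3.2 m from P.
ΣF_x = 0: P_x = 0.
ΣF_y = 0: P_y − 2600 − 790.7·3.4 − 2100 = 0 → P_y = 7388 N.
ΣM about P: M_P − 2600·7.9 − (790.7·3.4)·3.2 − 2100·4.6 − 14800 = 0 → M_P = 53600 N·m.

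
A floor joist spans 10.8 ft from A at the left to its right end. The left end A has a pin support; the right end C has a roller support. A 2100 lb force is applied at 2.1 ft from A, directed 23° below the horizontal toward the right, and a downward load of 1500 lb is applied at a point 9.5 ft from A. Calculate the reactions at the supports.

Taking moments about A: C_y·10.8 − 2100·sin23°·2.1 − 1500·9.5 = 0 → C_y = 15973.1/10.8 = 1478.99 ≈ 1479 lb.
ΣF_y = 0: A_y + 1478.99 − 2100·sin23° − 1500 = 0 → A_y = 841.5 lb.
ΣF_x = 0: A_x + 2100·cos23° = 0 → A_x = -1933 lb.

A_x = -1933 lb, A_y = 841.5 lb, C_y = 1479 lb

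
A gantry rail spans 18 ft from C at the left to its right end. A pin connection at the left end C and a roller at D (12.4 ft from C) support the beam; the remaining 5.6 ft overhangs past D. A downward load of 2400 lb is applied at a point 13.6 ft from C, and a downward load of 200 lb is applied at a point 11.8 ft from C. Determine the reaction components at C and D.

ΣM about C: D_y·12.4 − 2400·13.6 − 200·11.8 = 0 → D_y = 35000/12.4 = 2822.58 ≈ 2823 lb.
ΣF_y = 0: C_y + 2822.58 − 2400 − 200 = 0 → C_y = -222.6 lb.
ΣF_x = 0: no horizontal applied forces, so C_x = 0.

C_x = 0, C_y = -222.6 lb, D_y = 2823 lb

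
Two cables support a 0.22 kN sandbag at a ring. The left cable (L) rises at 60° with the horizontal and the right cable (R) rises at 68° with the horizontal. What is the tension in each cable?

ΣF_x = 0: −T_L·cos60° + T_R·cos68° = 0 → T_R = 1.33473·T_L.
ΣF_y = 0: T_L·sin60° + T_R·sin68° = 0.22.
Substitute: T_L·(0.866025 + 1.33473·0.927184) = 0.22 → T_L = 0.104584 ≈ 0.1046 kN.
Then T_R = 1.33473 × 0.104584 = 0.1396 kN.

T_L = 0.1046 kN, T_R = 0.1396 kN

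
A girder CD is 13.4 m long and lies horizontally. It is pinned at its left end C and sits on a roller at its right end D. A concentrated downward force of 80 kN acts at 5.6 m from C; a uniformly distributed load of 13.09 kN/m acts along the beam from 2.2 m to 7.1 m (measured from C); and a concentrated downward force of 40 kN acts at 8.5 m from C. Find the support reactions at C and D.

Resultant of the distributed load: 13.09 × 4.9 = 64.141 kN at 4.65 m from C.
Taking moments about C: D_y·13.4 − 80·5.6 − (13.09·4.9)·4.65 − 40·8.5 = 0 → D_y = 1086.25565/13.4 = 81.0639 ≈ 81.06 kN.
ΣF_y = 0: C_y + 81.0639 − 80 − 13.09·4.9 − 40 = 0 → C_y = 103.1 kN.
ΣF_x = 0: no horizontal applied forces, so C_x = 0.

C_x = 0, C_y = 103.1 kN, D_y = 81.06 kN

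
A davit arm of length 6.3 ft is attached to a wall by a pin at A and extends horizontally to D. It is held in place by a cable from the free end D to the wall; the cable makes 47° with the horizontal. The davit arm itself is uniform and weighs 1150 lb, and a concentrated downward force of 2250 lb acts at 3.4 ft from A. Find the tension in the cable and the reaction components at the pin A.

ΣM about A: T·sin47°·6.3 − 1150·3.15 − 2250·3.4 = 0 → T = 11272.5/(6.3·0.731354) = 2446.54 ≈ 2447 lb.
ΣF_x = 0: A_x − T·cos47° = 0 → A_x = 2446.54 × 0.681998 = 1669 lb.
ΣF_y = 0: A_y + T·sin47° − 1150 − 2250 = 0 → A_y = 3400 − 2446.54 × 0.731354 = 1611 lb.

T = 2447 lb, A_x = 1669 lb, A_y = 1611 lb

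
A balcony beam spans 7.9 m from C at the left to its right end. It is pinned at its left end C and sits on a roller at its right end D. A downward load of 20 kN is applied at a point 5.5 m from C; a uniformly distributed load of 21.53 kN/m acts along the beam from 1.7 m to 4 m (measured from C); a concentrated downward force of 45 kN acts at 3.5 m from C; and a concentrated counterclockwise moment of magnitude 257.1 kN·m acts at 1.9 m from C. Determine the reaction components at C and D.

Resultant of the distributed load: 21.53 × 2.3 = 49.519 kN at 2.85 m from C.
ΣM about C: D_y·7.9 − 20·5.5 − (21.53·2.3)·2.85 − 45·3.5 + 257.1 = 0 → D_y = 151.52915/7.9 = 19.1809 ≈ 19.18 kN.
ΣF_y = 0: C_y + 19.1809 − 20 − 21.53·2.3 − 45 = 0 → C_y = 95.34 kN.
ΣF_x = 0: no horizontal applied forces, so C_x = 0.

C_x = 0, C_y = 95.34 kN, D_y = 19.18 kN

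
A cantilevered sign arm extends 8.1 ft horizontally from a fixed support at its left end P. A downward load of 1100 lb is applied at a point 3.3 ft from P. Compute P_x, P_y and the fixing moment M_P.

P_x = 0, P_y = 1100 lb, M_P = 3630 lb·ft

ΣF_x = 0: P_x = 0.
ΣF_y = 0: P_y − 1100 = 0 → P_y = 1100 lb.
ΣM about P: M_P − 1100·3.3 = 0 → M_P = 3630 lb·ft.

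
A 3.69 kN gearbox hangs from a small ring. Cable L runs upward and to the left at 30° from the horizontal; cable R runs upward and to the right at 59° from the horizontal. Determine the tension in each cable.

T_L = 1.901 kN, T_R = 3.196 kN

ΣF_x = 0: −T_L·cos30° + T_R·cos59° = 0 → T_R = 1.68148·T_L.
ΣF_y = 0: T_L·sin30° + T_R·sin59° = 3.69.
Substitute: T_L·(0.5 + 1.68148·0.857167) = 3.69 → T_L = 1.90078 ≈ 1.901 kN.
Then T_R = 1.68148 × 1.90078 = 3.196 kN.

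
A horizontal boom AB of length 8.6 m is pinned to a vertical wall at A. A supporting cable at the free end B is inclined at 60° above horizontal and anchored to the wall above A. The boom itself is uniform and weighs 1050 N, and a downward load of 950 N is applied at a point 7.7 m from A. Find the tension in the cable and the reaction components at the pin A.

ΣM about A: T·sin60°·8.6 − 1050·4.3 − 950·7.7 = 0 → T = 11830/(8.6·0.866025) = 1588.39 ≈ 1588 N.
ΣF_x = 0: A_x − T·cos60° = 0 → A_x = 1588.39 × 0.5 = 794.2 N.
ΣF_y = 0: A_y + T·sin60° − 1050 − 950 = 0 → A_y = 2000 − 1588.39 × 0.866025 = 624.4 N.

T = 1588 N, A_x = 794.2 N, A_y = 624.4 N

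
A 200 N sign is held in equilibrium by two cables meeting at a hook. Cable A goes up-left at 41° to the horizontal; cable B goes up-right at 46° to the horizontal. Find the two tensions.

T_A = 139.1 N, T_B = 151.1 N

ΣF_x = 0: −T_A·cos41° + T_B·cos46° = 0 → T_B = 1.08645·T_A.
ΣF_y = 0: T_A·sin41° + T_B·sin46° = 200.
Substitute: T_A·(0.656059 + 1.08645·0.71934) = 200 → T_A = 139.122 ≈ 139.1 N.
Then T_B = 1.08645 × 139.122 = 151.1 N.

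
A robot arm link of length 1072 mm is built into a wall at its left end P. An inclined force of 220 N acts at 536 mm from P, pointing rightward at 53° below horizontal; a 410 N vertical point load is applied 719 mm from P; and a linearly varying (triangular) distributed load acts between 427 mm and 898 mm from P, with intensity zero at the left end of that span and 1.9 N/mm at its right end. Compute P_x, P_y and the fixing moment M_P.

Resultant of the triangular load: ½ × 1.9 × 471 = 447.45 N, acting at 741 mm from P (one-third of the span from the peak).
ΣF_x = 0: P_x + 220·cos53° = 0 → P_x = -132.4 N.
ΣF_y = 0: P_y − 220·sin53° − 410 − ½·1.9·471 = 0 → P_y = 1033 N.
ΣM about P: M_P − 220·sin53°·536 − 410·719 − (½·1.9·471)·741 = 0 → M_P = 720500 N·mm.

P_x = -132.4 N, P_y = 1033 N, M_P = 720500 N·mm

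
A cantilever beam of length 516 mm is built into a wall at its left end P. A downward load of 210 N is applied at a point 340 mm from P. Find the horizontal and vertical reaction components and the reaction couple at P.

P_x = 0, P_y = 210.0 N, M_P = 71400 N·mm

ΣF_x = 0: P_x = 0.
ΣF_y = 0: P_y − 210 = 0 → P_y = 210.0 N.
ΣM about P: M_P − 210·340 = 0 → M_P = 71400 N·mm.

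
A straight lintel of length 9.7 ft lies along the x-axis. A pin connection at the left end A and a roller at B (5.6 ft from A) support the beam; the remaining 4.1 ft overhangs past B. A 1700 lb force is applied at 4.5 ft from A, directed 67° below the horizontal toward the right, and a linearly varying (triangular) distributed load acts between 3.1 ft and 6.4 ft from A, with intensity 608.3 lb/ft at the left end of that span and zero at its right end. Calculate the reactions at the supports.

Resultant of the triangular load: ½ × 608.3 × 3.3 = 1003.695 lb, acting at 4.2 ft from A (one-third of the span from the peak).
Moments about A: B_y·5.6 − 1700·sin67°·4.5 − (½·608.3·3.3)·4.2 = 0 → B_y = 11257.4/5.6 = 2010.25 ≈ 2010 lb.
ΣF_y = 0: A_y + 2010.25 − 1700·sin67° − ½·608.3·3.3 = 0 → A_y = 558.3 lb.
ΣF_x = 0: A_x + 1700·cos67° = 0 → A_x = -664.2 lb.

A_x = -664.2 lb, A_y = 558.3 lb, B_y = 2010 lb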